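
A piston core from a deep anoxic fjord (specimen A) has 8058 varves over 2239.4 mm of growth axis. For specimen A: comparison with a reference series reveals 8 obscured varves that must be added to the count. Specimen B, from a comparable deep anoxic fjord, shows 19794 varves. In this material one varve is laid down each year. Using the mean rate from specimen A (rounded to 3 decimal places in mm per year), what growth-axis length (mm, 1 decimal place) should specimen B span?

5502.7 mm

Specimen A: true varve count = 8058 + 8 = 8066.
A: 2239.4 mm over 8066 years gives 2239.4 / 8066 ≈ 0.278 mm per year.
B's length ≈ 0.278 × 19794 = 5502.7 mm.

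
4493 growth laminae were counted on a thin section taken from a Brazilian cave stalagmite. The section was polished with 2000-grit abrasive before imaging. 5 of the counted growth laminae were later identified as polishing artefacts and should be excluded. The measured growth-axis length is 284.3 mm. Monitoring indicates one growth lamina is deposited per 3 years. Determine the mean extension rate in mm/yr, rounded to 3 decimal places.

Adjusted count: 4493 − 5 = 4488 growth laminae.
At 3 years per growth lamina, 4488 × 3 = 13464 years.
Mean rate = 284.3 mm / 13464 years ≈ 0.021 mm/yr.

0.021 mm/yr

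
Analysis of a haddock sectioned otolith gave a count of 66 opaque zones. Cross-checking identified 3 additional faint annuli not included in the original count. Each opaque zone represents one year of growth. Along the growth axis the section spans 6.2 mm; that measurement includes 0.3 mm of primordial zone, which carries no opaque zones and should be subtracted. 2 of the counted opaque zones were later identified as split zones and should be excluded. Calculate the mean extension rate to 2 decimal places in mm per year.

0.09 mm per year

Correcting the raw count gives 66 − 2 + 3 = 67 true opaque zones.
The growth record spans 6.2 − 0.3 = 5.9 mm.
Extension rate ≈ 5.9 / 67 = 0.09 mm per year.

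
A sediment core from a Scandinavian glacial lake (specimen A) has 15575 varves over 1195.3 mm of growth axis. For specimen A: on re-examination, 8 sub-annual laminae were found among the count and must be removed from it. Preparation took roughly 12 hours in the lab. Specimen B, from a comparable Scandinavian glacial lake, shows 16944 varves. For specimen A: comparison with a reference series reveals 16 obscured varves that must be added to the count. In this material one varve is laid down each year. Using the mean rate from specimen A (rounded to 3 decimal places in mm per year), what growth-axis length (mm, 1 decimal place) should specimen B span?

1304.7 mm

Specimen A: after corrections the count is 15575 − 8 + 16 = 15583 varves.
A: Extension rate ≈ 1195.3 / 15583 = 0.077 mm per year.
For B, 0.077 mm/year × 16944 years = 1304.7 mm.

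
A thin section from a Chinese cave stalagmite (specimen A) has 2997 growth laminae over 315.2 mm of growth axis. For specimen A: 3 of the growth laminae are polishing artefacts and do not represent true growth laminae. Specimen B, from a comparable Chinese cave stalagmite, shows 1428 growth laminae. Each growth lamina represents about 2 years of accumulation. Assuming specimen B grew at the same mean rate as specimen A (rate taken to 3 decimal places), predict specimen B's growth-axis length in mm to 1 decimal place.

Specimen A: true growth lamina count = 2997 − 3 = 2994.
Specimen A: multiplying by 2 years per growth lamina: 2994 × 2 = 5988 years.
A: Mean rate = 315.2 mm / 5988 years ≈ 0.053 mm/yr.
Specimen B: at 2 years per growth lamina, 1428 × 2 = 2856 years. For B, 0.053 mm/year × 2856 years = 151.4 mm.

151.4 mm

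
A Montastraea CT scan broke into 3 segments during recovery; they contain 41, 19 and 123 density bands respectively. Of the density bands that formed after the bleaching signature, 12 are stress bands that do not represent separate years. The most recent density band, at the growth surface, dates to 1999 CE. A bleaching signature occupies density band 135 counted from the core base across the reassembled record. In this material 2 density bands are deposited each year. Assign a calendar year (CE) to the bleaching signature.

Total density bands = 41 + 19 + 123 = 183.
183 − 135 = 48 density bands lie beyond the bleaching signature toward the growth surface.
48 − 12 false = 36 true density bands after the bleaching signature.
36 density bands at 2 per year is 36 / 2 = 18 years.
Counting back 18 years from 1999 CE places the bleaching signature in 1999 − 18 = 1981 CE.

1981 CE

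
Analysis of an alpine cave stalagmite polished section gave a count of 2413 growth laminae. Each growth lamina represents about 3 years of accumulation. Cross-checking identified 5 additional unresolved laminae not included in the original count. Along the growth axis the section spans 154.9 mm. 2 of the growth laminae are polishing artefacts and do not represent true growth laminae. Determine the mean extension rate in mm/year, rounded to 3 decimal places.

After corrections the count is 2413 − 2 + 5 = 2416 growth laminae.
At 3 years per growth lamina, 2416 × 3 = 7248 years.
Extension rate ≈ 154.9 / 7248 = 0.021 mm/year.

0.021 mm/year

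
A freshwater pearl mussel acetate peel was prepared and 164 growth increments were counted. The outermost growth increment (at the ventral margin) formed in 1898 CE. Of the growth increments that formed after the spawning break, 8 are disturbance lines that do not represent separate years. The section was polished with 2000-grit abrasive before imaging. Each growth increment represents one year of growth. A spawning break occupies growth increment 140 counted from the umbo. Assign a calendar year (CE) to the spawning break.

1882 CE

The spawning break sits at growth increment 140 from the umbo, so 164 − 140 = 24 growth increments formed after it.
24 − 8 false = 16 true growth increments after the spawning break.
Counting back 16 years from 1898 CE places the spawning break in 1898 − 16 = 1882 CE.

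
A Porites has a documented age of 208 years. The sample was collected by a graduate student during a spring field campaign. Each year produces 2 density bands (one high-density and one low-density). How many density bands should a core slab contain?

208 years at 2 density bands per year gives 208 × 2 = 416 density bands.
So 416 density bands should be present.

416 density bands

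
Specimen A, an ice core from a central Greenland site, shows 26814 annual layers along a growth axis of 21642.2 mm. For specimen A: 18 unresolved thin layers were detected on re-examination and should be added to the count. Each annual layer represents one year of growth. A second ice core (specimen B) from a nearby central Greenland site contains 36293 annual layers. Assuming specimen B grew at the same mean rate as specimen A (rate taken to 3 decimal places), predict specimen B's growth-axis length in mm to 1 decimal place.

29288.5 mm

Specimen A: true annual layer count = 26814 + 18 = 26832.
A: 21642.2 mm over 26832 years gives 21642.2 / 26832 ≈ 0.807 mm/yr.
B's length ≈ 0.807 × 36293 = 29288.5 mm.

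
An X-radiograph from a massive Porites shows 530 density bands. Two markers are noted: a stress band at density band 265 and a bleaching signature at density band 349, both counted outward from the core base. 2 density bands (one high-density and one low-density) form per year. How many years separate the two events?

42 yr

Separation: 349 − 265 = 84 density bands.
84 density bands at 2 per year is 84 / 2 = 42 years.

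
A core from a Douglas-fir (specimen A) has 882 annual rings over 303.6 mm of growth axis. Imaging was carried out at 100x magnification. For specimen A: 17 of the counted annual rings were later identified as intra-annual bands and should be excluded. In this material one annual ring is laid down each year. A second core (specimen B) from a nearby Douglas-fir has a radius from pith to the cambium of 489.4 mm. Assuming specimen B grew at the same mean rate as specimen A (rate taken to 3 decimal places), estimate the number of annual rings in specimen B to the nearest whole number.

1394 annual rings

Specimen A: correcting the raw count gives 882 − 17 = 865 true annual rings.
A: Mean rate = 303.6 mm / 865 years ≈ 0.351 mm/year.
Specimen B: 489.4 mm / 0.351 mm per year = 1394.30 years ≈ 1394 annual rings.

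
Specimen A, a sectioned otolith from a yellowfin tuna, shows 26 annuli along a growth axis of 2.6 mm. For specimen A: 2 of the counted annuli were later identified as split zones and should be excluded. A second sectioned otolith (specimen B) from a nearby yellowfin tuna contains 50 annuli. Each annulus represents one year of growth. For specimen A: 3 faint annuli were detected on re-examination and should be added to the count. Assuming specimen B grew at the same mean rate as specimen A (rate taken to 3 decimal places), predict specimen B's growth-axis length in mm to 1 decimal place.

4.8 mm

Specimen A: correcting the raw count gives 26 − 2 + 3 = 27 true annuli.
A: Extension rate ≈ 2.6 / 27 = 0.096 mm per year.
B's length ≈ 0.096 × 50 = 4.8 mm.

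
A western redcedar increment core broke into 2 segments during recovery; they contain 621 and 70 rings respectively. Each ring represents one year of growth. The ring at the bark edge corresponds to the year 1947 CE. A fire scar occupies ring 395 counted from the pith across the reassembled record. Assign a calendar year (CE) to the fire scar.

1651 CE

Total rings = 621 + 70 = 691.
Between ring 395 and the bark edge there are 691 − 395 = 296 rings.
Counting back 296 years from 1947 CE places the fire scar in 1947 − 296 = 1651 CE.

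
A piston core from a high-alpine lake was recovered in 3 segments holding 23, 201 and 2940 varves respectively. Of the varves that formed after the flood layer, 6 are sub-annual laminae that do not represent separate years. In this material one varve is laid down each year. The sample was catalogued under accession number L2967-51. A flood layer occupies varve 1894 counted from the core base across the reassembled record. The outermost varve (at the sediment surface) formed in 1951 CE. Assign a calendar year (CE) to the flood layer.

Total varves = 23 + 201 + 2940 = 3164.
3164 − 1894 = 1270 varves lie beyond the flood layer toward the sediment surface.
Removing the 6 false varves leaves 1270 − 6 = 1264 true varves beyond the flood layer.
1951 − 1264 = 687 CE.

687 CE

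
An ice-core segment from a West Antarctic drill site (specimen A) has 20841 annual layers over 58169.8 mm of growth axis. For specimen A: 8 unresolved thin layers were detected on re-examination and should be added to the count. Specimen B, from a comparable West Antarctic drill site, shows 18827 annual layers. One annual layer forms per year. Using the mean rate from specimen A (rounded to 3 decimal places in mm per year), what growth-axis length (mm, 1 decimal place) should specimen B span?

52527.3 mm

Specimen A: adjusted count: 20841 + 8 = 20849 annual layers.
A: 58169.8 mm over 20849 years gives 58169.8 / 20849 ≈ 2.790 mm per year.
B's length ≈ 2.790 × 18827 = 52527.3 mm.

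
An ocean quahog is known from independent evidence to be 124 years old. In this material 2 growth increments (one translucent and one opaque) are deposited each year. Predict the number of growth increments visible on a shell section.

248 growth increments

With 2 growth increments per year, 124 years would produce 124 × 2 = 248 growth increments.
So 248 growth increments should be present.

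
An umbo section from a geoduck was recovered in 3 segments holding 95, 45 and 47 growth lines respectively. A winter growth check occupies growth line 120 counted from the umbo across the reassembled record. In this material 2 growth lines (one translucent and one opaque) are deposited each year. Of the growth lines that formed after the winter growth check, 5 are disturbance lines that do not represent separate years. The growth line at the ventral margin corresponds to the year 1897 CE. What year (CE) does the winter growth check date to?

Total growth lines = 95 + 45 + 47 = 187.
Between growth line 120 and the ventral margin there are 187 − 120 = 67 growth lines.
Removing the 5 false growth lines leaves 67 − 5 = 62 true growth lines beyond the winter growth check.
Dividing by 2 growth lines per year: 62 / 2 = 31 years.
The growth line at the ventral margin is 1897 CE, so the winter growth check dates to 1897 − 31 = 1866 CE.

1866 CE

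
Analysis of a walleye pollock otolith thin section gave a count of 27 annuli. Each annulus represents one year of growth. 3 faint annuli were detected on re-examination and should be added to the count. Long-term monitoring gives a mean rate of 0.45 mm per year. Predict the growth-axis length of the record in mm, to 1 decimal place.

After corrections the count is 27 + 3 = 30 annuli.
Length ≈ 0.45 × 30 = 13.5 mm.

13.5 mm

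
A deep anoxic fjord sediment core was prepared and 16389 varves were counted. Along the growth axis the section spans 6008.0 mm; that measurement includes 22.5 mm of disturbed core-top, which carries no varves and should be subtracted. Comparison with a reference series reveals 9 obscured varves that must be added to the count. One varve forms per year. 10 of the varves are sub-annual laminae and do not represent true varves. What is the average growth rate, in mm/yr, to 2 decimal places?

0.37 mm/yr

True varve count = 16389 − 10 + 9 = 16388.
Net length = 6008.0 − 22.5 = 5985.5 mm.
5985.5 mm over 16388 years gives 5985.5 / 16388 ≈ 0.37 mm/yr.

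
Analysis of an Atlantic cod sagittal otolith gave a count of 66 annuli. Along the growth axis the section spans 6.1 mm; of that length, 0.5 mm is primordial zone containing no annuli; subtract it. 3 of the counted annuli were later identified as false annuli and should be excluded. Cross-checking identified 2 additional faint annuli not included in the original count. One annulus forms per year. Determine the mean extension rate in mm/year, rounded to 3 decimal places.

0.086 mm/year

True annulus count = 66 − 3 + 2 = 65.
The growth record spans 6.1 − 0.5 = 5.6 mm.
5.6 mm over 65 years gives 5.6 / 65 ≈ 0.086 mm/year.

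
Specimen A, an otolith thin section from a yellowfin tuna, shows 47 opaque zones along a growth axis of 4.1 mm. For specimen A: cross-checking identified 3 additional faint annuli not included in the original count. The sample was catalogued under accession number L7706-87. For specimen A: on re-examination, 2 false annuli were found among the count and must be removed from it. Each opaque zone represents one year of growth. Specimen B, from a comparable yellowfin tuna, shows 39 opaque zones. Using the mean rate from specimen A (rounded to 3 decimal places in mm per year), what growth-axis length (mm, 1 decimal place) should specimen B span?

3.3 mm

Specimen A: correcting the raw count gives 47 − 2 + 3 = 48 true opaque zones.
A: 4.1 mm over 48 years gives 4.1 / 48 ≈ 0.085 mm/year.
For B, 0.085 mm/year × 39 years = 3.3 mm.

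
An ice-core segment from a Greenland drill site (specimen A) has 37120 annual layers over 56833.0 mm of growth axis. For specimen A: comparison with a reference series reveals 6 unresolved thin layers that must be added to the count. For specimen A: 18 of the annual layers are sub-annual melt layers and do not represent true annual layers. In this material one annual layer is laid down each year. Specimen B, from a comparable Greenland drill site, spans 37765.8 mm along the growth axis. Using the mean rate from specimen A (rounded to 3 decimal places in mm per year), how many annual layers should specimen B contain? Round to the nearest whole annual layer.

24651 annual layers

Specimen A: adjusted count: 37120 − 18 + 6 = 37108 annual layers.
A: Mean rate = 56833.0 mm / 37108 years ≈ 1.532 mm/yr.
For B, 37765.8 / 1.532 = 24651.31 years ≈ 24651 annual layers.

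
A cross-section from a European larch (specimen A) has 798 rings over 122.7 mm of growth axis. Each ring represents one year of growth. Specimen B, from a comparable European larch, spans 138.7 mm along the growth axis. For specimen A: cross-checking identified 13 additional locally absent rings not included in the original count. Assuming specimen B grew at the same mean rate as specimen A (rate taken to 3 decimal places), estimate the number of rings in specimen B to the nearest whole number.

919 rings

Specimen A: adjusted count: 798 + 13 = 811 rings.
A: Mean rate = 122.7 mm / 811 years ≈ 0.151 mm/year.
Specimen B: 138.7 mm / 0.151 mm per year = 918.54 years ≈ 919 rings.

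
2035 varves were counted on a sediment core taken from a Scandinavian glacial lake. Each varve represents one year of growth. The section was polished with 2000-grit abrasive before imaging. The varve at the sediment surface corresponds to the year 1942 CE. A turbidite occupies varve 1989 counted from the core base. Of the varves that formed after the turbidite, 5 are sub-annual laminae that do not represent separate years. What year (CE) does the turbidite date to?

1901 CE

Between varve 1989 and the sediment surface there are 2035 − 1989 = 46 varves.
Excluding 5 false varves: 46 − 5 = 41.
The varve at the sediment surface is 1942 CE, so the turbidite dates to 1942 − 41 = 1901 CE.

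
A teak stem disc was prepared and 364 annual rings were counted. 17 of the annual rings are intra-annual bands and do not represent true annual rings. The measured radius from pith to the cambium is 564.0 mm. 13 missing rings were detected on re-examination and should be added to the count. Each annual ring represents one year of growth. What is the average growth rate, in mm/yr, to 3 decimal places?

Correcting the raw count gives 364 − 17 + 13 = 360 true annual rings.
564.0 mm over 360 years gives 564.0 / 360 ≈ 1.567 mm/yr.

1.567 mm/yr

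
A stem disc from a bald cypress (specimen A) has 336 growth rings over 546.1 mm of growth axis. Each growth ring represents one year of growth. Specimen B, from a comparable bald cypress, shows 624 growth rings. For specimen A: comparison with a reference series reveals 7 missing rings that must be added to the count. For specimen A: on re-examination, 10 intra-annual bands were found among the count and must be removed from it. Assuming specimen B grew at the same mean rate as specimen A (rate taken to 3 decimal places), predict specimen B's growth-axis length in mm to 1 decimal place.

1023.4 mm

Specimen A: true growth ring count = 336 − 10 + 7 = 333.
A: 546.1 mm over 333 years gives 546.1 / 333 ≈ 1.640 mm per year.
Length of B = 1.640 × 624 = 1023.4 mm.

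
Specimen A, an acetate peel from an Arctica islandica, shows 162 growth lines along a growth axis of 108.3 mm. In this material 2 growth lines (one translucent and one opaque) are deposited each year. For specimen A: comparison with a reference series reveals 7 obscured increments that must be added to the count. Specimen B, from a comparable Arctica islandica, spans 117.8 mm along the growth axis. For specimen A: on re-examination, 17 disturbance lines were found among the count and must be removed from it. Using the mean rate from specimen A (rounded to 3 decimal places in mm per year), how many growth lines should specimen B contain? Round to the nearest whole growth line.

165 growth lines

Specimen A: true growth line count = 162 − 17 + 7 = 152.
Specimen A: 152 growth lines at 2 per year is 152 / 2 = 76 years.
A: Mean rate = 108.3 mm / 76 years ≈ 1.425 mm/year.
For B, 117.8 / 1.425 = 82.67 years; at 2 growth lines per year that is 82.67 × 2 ≈ 165 growth lines.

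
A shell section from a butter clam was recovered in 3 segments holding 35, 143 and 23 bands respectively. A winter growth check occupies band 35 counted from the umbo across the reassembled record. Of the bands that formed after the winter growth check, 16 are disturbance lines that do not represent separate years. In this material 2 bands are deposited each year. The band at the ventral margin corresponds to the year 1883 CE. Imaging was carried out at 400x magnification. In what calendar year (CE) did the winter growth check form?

Total bands = 35 + 143 + 23 = 201.
The winter growth check sits at band 35 from the umbo, so 201 − 35 = 166 bands formed after it.
Excluding 16 false bands: 166 − 16 = 150.
Dividing by 2 bands per year: 150 / 2 = 75 years.
Counting back 75 years from 1883 CE places the winter growth check in 1883 − 75 = 1808 CE.

1808 CE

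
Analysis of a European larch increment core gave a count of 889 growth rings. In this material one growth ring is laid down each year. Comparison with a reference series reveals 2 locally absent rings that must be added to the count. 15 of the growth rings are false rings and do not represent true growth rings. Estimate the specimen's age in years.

876 years

Adjusted count: 889 − 15 + 2 = 876 growth rings.
One growth ring per year makes the duration 876 years.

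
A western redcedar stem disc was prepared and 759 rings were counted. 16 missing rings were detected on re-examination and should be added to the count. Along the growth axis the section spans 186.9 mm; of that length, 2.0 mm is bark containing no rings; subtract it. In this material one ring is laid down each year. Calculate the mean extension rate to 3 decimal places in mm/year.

0.239 mm/year

Adjusted count: 759 + 16 = 775 rings.
The growth record spans 186.9 − 2.0 = 184.9 mm.
184.9 mm over 775 years gives 184.9 / 775 ≈ 0.239 mm/year.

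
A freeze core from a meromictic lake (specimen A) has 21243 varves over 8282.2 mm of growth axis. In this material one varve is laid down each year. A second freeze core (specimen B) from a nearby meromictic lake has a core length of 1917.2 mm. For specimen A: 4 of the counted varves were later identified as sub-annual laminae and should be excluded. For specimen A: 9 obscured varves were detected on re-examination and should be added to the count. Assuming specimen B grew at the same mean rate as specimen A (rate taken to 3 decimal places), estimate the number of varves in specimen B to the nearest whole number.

Specimen A: after corrections the count is 21243 − 4 + 9 = 21248 varves.
A: Extension rate ≈ 8282.2 / 21248 = 0.390 mm/yr.
For B, 1917.2 / 0.390 = 4915.90 years ≈ 4916 varves.

4916 varves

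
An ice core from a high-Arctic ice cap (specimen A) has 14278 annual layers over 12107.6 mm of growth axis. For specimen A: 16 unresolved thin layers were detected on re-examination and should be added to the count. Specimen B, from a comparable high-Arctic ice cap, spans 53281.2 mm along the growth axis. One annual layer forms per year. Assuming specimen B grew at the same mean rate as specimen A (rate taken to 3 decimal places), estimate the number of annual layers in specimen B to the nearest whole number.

62906 annual layers

Specimen A: after corrections the count is 14278 + 16 = 14294 annual layers.
A: Mean rate = 12107.6 mm / 14294 years ≈ 0.847 mm per year.
B spans 53281.2 / 0.847 = 62905.79 years ≈ 62906 annual layers.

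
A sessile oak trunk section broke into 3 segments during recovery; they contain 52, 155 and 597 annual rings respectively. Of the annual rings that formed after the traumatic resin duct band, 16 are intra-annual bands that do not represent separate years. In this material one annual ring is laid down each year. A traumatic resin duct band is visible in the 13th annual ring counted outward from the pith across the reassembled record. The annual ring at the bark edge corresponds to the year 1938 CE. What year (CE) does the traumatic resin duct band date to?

Total annual rings = 52 + 155 + 597 = 804.
The traumatic resin duct band sits at annual ring 13 from the pith, so 804 − 13 = 791 annual rings formed after it.
791 − 16 false = 775 true annual rings after the traumatic resin duct band.
1938 − 775 = 1163 CE.

1163 CE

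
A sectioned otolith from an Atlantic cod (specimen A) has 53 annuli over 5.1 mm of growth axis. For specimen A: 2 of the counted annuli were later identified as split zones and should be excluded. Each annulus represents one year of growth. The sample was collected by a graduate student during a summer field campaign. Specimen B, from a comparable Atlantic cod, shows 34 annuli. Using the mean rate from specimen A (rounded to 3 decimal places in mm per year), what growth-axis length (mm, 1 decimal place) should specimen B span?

3.4 mm

Specimen A: correcting the raw count gives 53 − 2 = 51 true annuli.
A: 5.1 mm over 51 years gives 5.1 / 51 ≈ 0.100 mm/year.
For B, 0.100 mm/year × 34 years = 3.4 mm.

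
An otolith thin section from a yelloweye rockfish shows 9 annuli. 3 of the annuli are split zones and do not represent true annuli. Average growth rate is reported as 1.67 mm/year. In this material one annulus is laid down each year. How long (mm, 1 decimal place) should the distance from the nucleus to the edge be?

10.0 mm

True annulus count = 9 − 3 = 6.
6 years at 1.67 mm/year gives 1.67 × 6 = 10.0 mm.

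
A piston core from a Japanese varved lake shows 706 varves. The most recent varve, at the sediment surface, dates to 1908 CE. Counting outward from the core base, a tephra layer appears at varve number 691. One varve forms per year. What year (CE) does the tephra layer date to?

706 − 691 = 15 varves lie beyond the tephra layer toward the sediment surface.
The varve at the sediment surface is 1908 CE, so the tephra layer dates to 1908 − 15 = 1893 CE.

1893 CE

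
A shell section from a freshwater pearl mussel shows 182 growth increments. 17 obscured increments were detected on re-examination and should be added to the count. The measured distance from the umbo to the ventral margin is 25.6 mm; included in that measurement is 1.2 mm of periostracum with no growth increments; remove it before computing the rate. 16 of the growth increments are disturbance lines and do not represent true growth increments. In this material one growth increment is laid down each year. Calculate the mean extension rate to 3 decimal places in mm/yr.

0.133 mm/yr

Correcting the raw count gives 182 − 16 + 17 = 183 true growth increments.
Removing the 1.2 mm offcut leaves 25.6 − 1.2 = 24.4 mm.
Extension rate ≈ 24.4 / 183 = 0.133 mm/yr.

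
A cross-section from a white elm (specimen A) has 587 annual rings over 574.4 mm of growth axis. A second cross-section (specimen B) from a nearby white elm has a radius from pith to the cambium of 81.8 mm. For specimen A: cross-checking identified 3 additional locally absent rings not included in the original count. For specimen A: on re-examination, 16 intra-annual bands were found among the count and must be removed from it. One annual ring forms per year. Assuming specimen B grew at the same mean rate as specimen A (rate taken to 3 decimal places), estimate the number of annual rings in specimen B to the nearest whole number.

82 annual rings

Specimen A: after corrections the count is 587 − 16 + 3 = 574 annual rings.
A: 574.4 mm over 574 years gives 574.4 / 574 ≈ 1.001 mm/yr.
For B, 81.8 / 1.001 = 81.72 years ≈ 82 annual rings.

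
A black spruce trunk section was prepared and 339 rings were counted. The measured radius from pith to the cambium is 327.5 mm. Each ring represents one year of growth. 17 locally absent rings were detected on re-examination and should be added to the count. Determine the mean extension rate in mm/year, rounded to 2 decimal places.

0.92 mm/year

Adjusted count: 339 + 17 = 356 rings.
327.5 mm over 356 years gives 327.5 / 356 ≈ 0.92 mm/year.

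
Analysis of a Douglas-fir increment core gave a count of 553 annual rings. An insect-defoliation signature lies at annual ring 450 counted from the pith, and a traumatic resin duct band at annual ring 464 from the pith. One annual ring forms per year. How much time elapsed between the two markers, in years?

14 years

464 − 450 = 14 annual rings lie between the two events.
That is 14 years at one annual ring per year.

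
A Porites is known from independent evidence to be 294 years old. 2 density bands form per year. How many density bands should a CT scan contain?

588 density bands

294 years at 2 density bands per year gives 294 × 2 = 588 density bands.
So 588 density bands should be present.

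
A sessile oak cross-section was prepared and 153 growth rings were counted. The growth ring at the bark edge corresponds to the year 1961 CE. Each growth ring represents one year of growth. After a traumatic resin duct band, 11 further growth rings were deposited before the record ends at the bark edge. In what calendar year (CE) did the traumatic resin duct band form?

There are 11 growth rings younger than the traumatic resin duct band.
Counting back 11 years from 1961 CE places the traumatic resin duct band in 1961 − 11 = 1950 CE.

1950 CE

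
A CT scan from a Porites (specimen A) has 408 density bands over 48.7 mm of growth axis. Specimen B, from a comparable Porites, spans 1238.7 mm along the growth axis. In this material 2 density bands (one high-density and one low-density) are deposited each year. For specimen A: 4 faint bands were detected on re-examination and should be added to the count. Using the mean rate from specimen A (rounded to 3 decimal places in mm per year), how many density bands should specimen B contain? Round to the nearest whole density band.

Specimen A: true density band count = 408 + 4 = 412.
Specimen A: with 2 density bands per year, 412 / 2 = 206 years.
A: Extension rate ≈ 48.7 / 206 = 0.236 mm/yr.
For B, 1238.7 / 0.236 = 5248.73 years; at 2 density bands per year that is 5248.73 × 2 ≈ 10497 density bands.

10497 density bands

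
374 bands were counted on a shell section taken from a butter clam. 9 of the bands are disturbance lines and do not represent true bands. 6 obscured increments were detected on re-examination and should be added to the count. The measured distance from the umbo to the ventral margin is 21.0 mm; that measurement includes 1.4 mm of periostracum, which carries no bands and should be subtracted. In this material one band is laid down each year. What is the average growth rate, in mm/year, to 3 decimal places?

0.053 mm/year

True band count = 374 − 9 + 6 = 371.
Net length = 21.0 − 1.4 = 19.6 mm.
19.6 mm over 371 years gives 19.6 / 371 ≈ 0.053 mm/year.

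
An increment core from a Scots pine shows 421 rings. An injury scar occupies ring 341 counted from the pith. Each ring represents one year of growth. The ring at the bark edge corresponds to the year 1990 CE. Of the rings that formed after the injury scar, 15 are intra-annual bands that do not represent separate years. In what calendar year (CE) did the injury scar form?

1925 CE

421 − 341 = 80 rings lie beyond the injury scar toward the bark edge.
Removing the 15 false rings leaves 80 − 15 = 65 true rings beyond the injury scar.
Counting back 65 years from 1990 CE places the injury scar in 1990 − 65 = 1925 CE.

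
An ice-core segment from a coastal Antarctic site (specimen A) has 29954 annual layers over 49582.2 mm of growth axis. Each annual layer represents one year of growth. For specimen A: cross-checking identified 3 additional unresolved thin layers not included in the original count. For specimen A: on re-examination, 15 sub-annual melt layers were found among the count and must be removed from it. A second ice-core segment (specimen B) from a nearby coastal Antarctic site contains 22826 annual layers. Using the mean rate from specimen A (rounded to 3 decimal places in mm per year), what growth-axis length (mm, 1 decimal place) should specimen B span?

37799.9 mm

Specimen A: adjusted count: 29954 − 15 + 3 = 29942 annual layers.
A: Mean rate = 49582.2 mm / 29942 years ≈ 1.656 mm/year.
Length of B = 1.656 × 22826 = 37799.9 mm.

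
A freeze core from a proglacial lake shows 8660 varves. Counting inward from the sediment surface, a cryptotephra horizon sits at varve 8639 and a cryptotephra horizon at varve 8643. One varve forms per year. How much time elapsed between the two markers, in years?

4 yr

The two markers are separated by 8643 − 8639 = 4 varves.
One varve per year makes the interval 4 years.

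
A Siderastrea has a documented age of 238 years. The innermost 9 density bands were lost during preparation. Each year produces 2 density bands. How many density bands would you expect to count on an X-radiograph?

467 density bands

Expected density bands: 238 × 2 = 476.
Less the 9 uncaptured density bands: 476 − 9 = 467.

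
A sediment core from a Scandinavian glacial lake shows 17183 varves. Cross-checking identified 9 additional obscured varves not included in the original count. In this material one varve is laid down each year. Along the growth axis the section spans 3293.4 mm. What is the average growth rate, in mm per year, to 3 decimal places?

0.192 mm per year

True varve count = 17183 + 9 = 17192.
Extension rate ≈ 3293.4 / 17192 = 0.192 mm per year.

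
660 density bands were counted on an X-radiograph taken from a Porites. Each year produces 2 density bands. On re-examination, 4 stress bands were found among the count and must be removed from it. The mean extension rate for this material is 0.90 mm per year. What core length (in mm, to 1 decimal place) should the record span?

295.2 mm

Correcting the raw count gives 660 − 4 = 656 true density bands.
656 density bands at 2 per year is 656 / 2 = 328 years.
328 years at 0.90 mm/year gives 0.90 × 328 = 295.2 mm.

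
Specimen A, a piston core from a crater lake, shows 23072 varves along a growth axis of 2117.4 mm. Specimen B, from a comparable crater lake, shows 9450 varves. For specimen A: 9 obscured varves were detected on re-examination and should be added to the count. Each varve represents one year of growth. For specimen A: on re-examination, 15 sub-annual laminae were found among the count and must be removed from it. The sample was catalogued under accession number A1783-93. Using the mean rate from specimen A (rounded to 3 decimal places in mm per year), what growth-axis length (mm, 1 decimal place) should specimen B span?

869.4 mm

Specimen A: correcting the raw count gives 23072 − 15 + 9 = 23066 true varves.
A: Mean rate = 2117.4 mm / 23066 years ≈ 0.092 mm/yr.
Length of B = 0.092 × 9450 = 869.4 mm.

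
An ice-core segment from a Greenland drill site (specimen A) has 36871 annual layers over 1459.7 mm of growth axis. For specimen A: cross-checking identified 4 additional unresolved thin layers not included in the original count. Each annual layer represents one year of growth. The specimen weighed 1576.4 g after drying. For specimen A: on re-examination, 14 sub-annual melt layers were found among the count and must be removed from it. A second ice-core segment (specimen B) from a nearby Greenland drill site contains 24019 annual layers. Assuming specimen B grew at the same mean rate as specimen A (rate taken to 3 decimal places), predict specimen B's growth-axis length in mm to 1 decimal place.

Specimen A: after corrections the count is 36871 − 14 + 4 = 36861 annual layers.
A: Mean rate = 1459.7 mm / 36861 years ≈ 0.040 mm/yr.
Length of B = 0.040 × 24019 = 960.8 mm.

960.8 mm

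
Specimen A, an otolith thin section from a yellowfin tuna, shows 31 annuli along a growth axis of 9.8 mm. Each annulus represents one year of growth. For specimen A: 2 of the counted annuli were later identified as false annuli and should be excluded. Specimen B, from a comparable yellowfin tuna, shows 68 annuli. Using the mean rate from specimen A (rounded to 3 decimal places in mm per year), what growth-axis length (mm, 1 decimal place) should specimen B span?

23.0 mm

Specimen A: after corrections the count is 31 − 2 = 29 annuli.
A: 9.8 mm over 29 years gives 9.8 / 29 ≈ 0.338 mm per year.
For B, 0.338 mm/year × 68 years = 23.0 mm.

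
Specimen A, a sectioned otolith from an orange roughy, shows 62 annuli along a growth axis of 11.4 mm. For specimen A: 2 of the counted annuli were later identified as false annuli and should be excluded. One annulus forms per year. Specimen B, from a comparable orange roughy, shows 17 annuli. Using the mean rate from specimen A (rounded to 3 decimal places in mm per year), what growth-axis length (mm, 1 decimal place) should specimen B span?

3.2 mm

Specimen A: adjusted count: 62 − 2 = 60 annuli.
A: Mean rate = 11.4 mm / 60 years ≈ 0.190 mm per year.
For B, 0.190 mm/year × 17 years = 3.2 mm.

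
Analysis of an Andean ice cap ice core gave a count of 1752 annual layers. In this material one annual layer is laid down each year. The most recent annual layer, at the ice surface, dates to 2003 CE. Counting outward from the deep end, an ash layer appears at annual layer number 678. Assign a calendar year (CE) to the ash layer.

929 CE

1752 − 678 = 1074 annual layers lie beyond the ash layer toward the ice surface.
The annual layer at the ice surface is 2003 CE, so the ash layer dates to 2003 − 1074 = 929 CE.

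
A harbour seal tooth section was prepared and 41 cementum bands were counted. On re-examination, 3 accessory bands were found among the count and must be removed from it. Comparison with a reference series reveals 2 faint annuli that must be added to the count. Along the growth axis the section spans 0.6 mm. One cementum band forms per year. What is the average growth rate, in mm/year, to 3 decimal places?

After corrections the count is 41 − 3 + 2 = 40 cementum bands.
Mean rate = 0.6 mm / 40 years ≈ 0.015 mm/year.

0.015 mm/year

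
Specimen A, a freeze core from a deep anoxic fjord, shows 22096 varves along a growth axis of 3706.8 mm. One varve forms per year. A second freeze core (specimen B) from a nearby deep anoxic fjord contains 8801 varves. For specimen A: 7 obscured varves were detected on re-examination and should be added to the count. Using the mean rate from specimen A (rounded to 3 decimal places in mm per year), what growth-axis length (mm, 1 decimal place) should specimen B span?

Specimen A: correcting the raw count gives 22096 + 7 = 22103 true varves.
A: Extension rate ≈ 3706.8 / 22103 = 0.168 mm/yr.
Length of B = 0.168 × 8801 = 1478.6 mm.

1478.6 mm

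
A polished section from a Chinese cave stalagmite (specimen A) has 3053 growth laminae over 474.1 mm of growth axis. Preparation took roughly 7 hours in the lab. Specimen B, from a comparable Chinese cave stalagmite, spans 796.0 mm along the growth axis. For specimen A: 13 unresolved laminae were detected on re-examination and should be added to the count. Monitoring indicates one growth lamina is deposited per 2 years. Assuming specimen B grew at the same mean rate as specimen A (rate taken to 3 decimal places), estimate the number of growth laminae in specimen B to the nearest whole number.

5169 growth laminae

Specimen A: after corrections the count is 3053 + 13 = 3066 growth laminae.
Specimen A: multiplying by 2 years per growth lamina: 3066 × 2 = 6132 years.
A: 474.1 mm over 6132 years gives 474.1 / 6132 ≈ 0.077 mm/yr.
For B, 796.0 / 0.077 = 10337.66 years; at 2 years per growth lamina that is 10337.66 / 2 ≈ 5169 growth laminae.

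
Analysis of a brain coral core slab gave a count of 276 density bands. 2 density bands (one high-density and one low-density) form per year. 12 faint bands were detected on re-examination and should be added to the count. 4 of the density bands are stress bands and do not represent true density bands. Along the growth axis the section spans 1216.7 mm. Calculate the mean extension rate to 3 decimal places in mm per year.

8.568 mm per year

Correcting the raw count gives 276 − 4 + 12 = 284 true density bands.
Dividing by 2 density bands per year: 284 / 2 = 142 years.
Extension rate ≈ 1216.7 / 142 = 8.568 mm per year.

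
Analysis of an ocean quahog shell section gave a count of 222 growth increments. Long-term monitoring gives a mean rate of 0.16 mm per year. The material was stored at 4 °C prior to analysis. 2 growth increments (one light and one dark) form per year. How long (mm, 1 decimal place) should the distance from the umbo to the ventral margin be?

Dividing by 2 growth increments per year: 222 / 2 = 111 years.
111 years at 0.16 mm/year gives 0.16 × 111 = 17.8 mm.

17.8 mm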